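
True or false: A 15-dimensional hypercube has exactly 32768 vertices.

True. The 15-cube has 2^15 = 32768 vertices.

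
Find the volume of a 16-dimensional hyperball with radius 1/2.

Volume = π^{16/2}·(1/2)^16/Γ(9) = π^8/2642411520 ≈ 3.59086e-06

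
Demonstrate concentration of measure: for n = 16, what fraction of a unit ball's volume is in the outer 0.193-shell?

1 - (1-0.193)^16 ≈ 0.967642 ≈ 96.76%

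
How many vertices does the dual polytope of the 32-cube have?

The 32-dimensional cross-polytope has 2n = 2·32 = 64 vertices.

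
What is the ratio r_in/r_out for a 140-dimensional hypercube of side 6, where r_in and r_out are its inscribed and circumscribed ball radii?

Ratio = (s/2)/(s√140/2) = 140^(-1/2) ≈ 0.0845154.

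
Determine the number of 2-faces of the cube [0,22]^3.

An n-cube has C(n,k)·2^(n-k) k-faces. Here C(3,2)·2^1 = 3·2 = 6.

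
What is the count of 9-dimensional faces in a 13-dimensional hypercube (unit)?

f_9(13-cube) = (13 choose 9) · 2^4 = 11440.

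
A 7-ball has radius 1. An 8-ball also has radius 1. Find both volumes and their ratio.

V_7(1) ≈ 4.72477. V_8(1) ≈ 4.05871. Ratio V_7/V_8 ≈ 1.164.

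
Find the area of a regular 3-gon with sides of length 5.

Area = (√3/4) · 5² = 10.8253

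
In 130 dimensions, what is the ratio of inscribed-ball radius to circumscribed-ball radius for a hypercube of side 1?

Ratio = (s/2)/(s√130/2) = 130^(-1/2) ≈ 0.0877058.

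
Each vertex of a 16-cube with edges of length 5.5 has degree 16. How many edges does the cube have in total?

An n-cube has n·2^(n-1) edges. With n = 16: 16·32768 = 524288.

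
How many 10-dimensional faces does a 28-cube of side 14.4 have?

f_10(28-cube) = (28 choose 10) · 2^18 = 3440144547840.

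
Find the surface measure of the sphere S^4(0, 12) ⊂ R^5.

S = n·V_n(r)/r = 5·V_5(12)/12 (volume-to-surface relation), giving 55296·π^2 ≈ 545750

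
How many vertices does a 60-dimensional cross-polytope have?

An n-cross-polytope has 2n vertices; here n = 60, giving 120.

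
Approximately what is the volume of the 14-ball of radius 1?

V_14(1) = π^(14/2) · (1)^14 / Γ(14/2 + 1) = π^7/5040 ≈ 0.599265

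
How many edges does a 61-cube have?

Number of 1-faces = C(61,1)·2^(61-1) = 61·1152921504606846976 = 70328211781017665536.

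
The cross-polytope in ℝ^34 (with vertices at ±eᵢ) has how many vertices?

Number of vertices = 2n = 68.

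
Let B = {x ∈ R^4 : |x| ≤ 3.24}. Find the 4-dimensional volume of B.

Volume = π^{4/2}·(3.24)^4/Γ(3) ≈ 543.813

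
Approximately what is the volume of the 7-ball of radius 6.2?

Volume = π^{7/2}·(6.2)^7/Γ(9/2) ≈ 1.66388e+06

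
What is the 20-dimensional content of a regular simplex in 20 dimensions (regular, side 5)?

Volume = 5^20 · √(21/2^20) / 20! ≈ 1.75422e-07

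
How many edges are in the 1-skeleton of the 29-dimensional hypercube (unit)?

The 29-cube has n·2^(n-1) = 29·2^28 = 29·268435456 = 7784628224 edges.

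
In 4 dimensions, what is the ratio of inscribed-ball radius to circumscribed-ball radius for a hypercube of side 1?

Ratio = (s/2)/(s√4/2) = 4^(-1/2) ≈ 0.5.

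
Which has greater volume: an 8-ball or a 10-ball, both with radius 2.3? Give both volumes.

V_8(2.3) ≈ 3178.42. V_10(2.3) ≈ 10564.4. The 10-ball is larger.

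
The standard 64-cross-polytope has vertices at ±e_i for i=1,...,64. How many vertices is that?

The 64-dimensional cross-polytope has 2n = 2·64 = 128 vertices.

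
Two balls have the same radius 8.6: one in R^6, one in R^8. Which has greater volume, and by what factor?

V_6(8.6) ≈ 2.09069e+06, V_8(8.6) ≈ 1.21444e+08. The 8-ball is larger by a factor of 58.09.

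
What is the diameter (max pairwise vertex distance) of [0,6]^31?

The space diagonal of an n-cube of side s is s√n. Here 6·√31 ≈ 33.4066.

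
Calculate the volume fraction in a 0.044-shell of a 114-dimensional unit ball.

1 - (1-0.044)^114 ≈ 0.994082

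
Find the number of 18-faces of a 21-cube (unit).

Number of 18-faces = C(21,18) · 2^(21-18) = 1330 · 8 = 10640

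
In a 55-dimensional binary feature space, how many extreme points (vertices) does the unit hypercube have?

The 55-cube has 2^55 = 36028797018963968 vertices.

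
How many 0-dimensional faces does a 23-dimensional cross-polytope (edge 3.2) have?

Each 0-face is the convex hull of 1 vertex, one chosen as ±e_i from each of 1 distinct axis: 2^1·C(23,1) = 46.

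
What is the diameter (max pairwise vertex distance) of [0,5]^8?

Diagonal = √8 · 5 ≈ 14.1421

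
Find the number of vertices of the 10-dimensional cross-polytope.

Number of vertices = 2n = 20.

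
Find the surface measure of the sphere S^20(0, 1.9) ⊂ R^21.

The surface area of an n-ball is 2π^(n/2) r^(n-1) / Γ(n/2). For n=21, r=1.9: 110113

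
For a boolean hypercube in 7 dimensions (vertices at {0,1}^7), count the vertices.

An n-cube has 2^n vertices; for n = 7 that is 2^7 = 128.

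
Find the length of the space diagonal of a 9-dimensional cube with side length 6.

Diagonal = √9 · 6 = 18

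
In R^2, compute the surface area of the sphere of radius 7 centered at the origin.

|∂B_2(7)| = 2πr = 2π·7 ≈ 43.9823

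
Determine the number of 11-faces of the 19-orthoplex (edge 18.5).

An n-cross-polytope has 2^(k+1)·C(n,k+1) k-faces. Here 2^12·C(19,12) = 4096·50388 = 206389248.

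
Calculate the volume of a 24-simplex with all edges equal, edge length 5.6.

For a regular n-simplex with edge a, V = (a^n / n!)·√((n+1)/2^n). With a=5.6, n=24: V ≈ 1.77999e-09.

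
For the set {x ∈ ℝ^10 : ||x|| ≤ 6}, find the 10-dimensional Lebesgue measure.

The n-ball volume is π^(n/2)·r^n/Γ(n/2+1). With n=10, r=6: V = 2519424·π^5/5 ≈ 1.54199e+08.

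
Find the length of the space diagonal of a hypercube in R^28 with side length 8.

Diagonal = √28 · 8 ≈ 42.332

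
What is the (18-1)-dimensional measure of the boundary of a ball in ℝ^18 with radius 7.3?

S = n·V_n(r)/r = 18·V_18(7.3)/7.3 (volume-to-surface relation), giving 7.02016e+14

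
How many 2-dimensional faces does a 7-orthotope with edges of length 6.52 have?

An n-cube has C(n,k)·2^(n-k) k-faces. Here C(7,2)·2^5 = 21·32 = 672.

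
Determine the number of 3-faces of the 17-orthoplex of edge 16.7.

An n-cross-polytope has 2^(k+1)·C(n,k+1) k-faces. Here 2^4·C(17,4) = 16·2380 = 38080.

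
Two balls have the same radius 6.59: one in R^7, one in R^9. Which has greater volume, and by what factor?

V_7(6.59) ≈ 2.55022e+06, V_9(6.59) ≈ 7.7319e+07. The 9-ball is larger by a factor of 30.32.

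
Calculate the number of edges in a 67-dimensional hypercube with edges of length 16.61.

Each of the 2^67 = 147573952589676412928 vertices has degree 67; total edges = 67·2^67/2 = 4943727411754159833088.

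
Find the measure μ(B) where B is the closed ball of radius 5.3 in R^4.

Volume = π^{4/2}·(5.3)^4/Γ(3) ≈ 3893.8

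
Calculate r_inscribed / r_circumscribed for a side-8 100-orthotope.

r_in / r_out = (8/2) / (8√100/2) = 1/√100 ≈ 0.1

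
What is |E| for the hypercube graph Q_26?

Each of the 2^26 = 67108864 vertices has degree 26; total edges = 26·2^26/2 = 872415232.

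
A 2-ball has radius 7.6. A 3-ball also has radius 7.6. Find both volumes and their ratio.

V_2(7.6) ≈ 181.458. V_3(7.6) ≈ 1838.78. Ratio V_2/V_3 ≈ 0.09868.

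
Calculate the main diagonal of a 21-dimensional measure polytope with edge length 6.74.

Diagonal = √21 · 6.74 ≈ 30.8866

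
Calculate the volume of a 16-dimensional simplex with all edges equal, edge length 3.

Volume = 3^16 · √(17/2^16) / 16! ≈ 3.31364e-08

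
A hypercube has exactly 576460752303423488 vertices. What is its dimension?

Since 2^n = 576460752303423488, we have n = 59.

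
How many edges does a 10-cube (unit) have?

An n-cube has n·2^(n-1) edges. With n = 10: 10·512 = 5120.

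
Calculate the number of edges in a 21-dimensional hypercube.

Each of the 2^21 = 2097152 vertices has degree 21; total edges = 21·2^21/2 = 22020096.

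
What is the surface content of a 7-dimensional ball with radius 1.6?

|∂B_7(1.6)| ≈ 554.879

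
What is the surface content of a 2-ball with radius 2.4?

|∂B_2(2.4)| = 2πr = 2π·2.4 ≈ 15.0796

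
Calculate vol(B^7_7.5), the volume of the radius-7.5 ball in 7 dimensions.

The n-ball volume is π^(n/2)·r^n/Γ(n/2+1). With n=7, r=7.5: V = 11390625·π^3/56 ≈ 6.3068e+06.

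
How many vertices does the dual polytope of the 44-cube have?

The vertices are ±e_1, ..., ±e_44, so there are 2·44 = 88.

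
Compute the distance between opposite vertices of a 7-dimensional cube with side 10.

The space diagonal of an n-cube of side s is s√n. Here 10·√7 ≈ 26.4575.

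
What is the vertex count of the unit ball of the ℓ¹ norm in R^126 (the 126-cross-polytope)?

The 126-dimensional cross-polytope has 2n = 2·126 = 252 vertices.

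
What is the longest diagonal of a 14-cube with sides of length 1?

d = √(1² + 1² + ... + 1²) [14 terms] = √(14·1²) = 1√14 ≈ 3.74166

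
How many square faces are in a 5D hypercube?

f_2(5-cube) = (5 choose 2) · 2^3 = 80.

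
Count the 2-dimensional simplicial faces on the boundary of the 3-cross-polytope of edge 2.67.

f_2(3-orthoplex) = 2^3 · (3 choose 3) = 8.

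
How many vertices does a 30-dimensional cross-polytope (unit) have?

The vertices are ±e_1, ..., ±e_30, so there are 2·30 = 60.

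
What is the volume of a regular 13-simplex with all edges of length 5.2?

For a regular n-simplex with edge a, V = (a^n / n!)·√((n+1)/2^n). With a=5.2, n=13: V ≈ 0.0134937.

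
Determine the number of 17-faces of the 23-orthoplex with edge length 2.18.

Each 17-face is the convex hull of 18 vertices, one chosen as ±e_i from each of 18 distinct axes: 2^18·C(23,18) = 8820883456.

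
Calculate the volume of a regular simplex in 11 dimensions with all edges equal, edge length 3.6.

V_11 = √(12) · 3.6^11 / (11! · 2^(11/2)) ≈ 0.00252405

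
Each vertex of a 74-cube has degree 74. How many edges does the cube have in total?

The 74-cube has n·2^(n-1) = 74·2^73 = 74·9444732965739290427392 = 698910239464707491627008 edges.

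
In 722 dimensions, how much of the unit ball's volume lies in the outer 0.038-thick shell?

1 - (1-0.038)^722 ≈ 1 - 7.119e-13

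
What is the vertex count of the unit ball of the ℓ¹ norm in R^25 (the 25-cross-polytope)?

An n-cross-polytope has 2n vertices; here n = 25, giving 50.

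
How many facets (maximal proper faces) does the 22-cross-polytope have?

Each 21-face is the convex hull of 22 vertices, one chosen as ±e_i from each of 22 distinct axes: 2^22·C(22,22) = 4194304.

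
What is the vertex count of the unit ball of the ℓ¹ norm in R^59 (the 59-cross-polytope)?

Number of vertices = 2n = 118.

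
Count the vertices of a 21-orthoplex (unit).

The 21-dimensional cross-polytope has 2n = 2·21 = 42 vertices.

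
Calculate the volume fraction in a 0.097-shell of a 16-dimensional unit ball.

V(inner)/V(outer) = ((1-0.097)/1)^16 ≈ 0.1954, so the shell fraction is 0.804564.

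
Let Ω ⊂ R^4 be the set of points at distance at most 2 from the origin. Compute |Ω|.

Volume = π^{4/2}·(2)^4/Γ(3) = 8·π^2 ≈ 78.9568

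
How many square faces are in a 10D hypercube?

f_2(10-cube) = (10 choose 2) · 2^8 = 11520.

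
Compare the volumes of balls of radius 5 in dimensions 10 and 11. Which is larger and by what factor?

V_10(5) ≈ 2.49039e+07, V_11(5) ≈ 9.19973e+07. The 11-ball is larger by a factor of 3.694.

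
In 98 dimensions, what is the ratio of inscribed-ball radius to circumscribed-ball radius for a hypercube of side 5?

r_in / r_out = (5/2) / (5√98/2) = 1/√98 ≈ 0.101015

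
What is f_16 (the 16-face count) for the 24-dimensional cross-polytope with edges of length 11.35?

Number of 16-faces = 2^(16+1) · C(24,16+1) = 131072 · 346104 = 45364543488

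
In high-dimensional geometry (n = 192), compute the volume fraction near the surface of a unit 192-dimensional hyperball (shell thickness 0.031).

1 - (1-0.031)^192 ≈ 0.997633 ≈ 99.76%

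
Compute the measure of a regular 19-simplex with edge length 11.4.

V_19 = √(20) · 11.4^19 / (19! · 2^(19/2)) ≈ 6.12107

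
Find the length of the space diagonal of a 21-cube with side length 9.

||(9,9,...,9)|| = √(21)·9 ≈ 41.2432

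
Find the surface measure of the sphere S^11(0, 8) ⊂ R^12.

The surface area of an n-ball is 2π^(n/2) r^(n-1) / Γ(n/2). For n=12, r=8: 2147483648·π^6/15 ≈ 1.37638e+11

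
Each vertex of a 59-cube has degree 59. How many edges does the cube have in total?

An n-cube has n·2^(n-1) edges. With n = 59: 59·288230376151711744 = 17005592192950992896.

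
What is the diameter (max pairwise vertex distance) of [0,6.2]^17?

d = √(6.2² + 6.2² + ... + 6.2²) [17 terms] = √(17·6.2²) = 6.2√17 ≈ 25.5633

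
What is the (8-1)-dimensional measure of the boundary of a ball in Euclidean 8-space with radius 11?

|∂B_8(11)| = 19487171·π^4/3 ≈ 6.32743e+08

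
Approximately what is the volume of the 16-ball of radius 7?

V = 4747561509943·π^8/5760 ≈ 7.82073e+12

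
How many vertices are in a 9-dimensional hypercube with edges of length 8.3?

An n-cube has C(n,k)·2^(n-k) k-faces. Here C(9,0)·2^9 = 1·512 = 512.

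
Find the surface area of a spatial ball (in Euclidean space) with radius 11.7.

|∂B_3(11.7)| = 4πr² = 4π·(11.7)² ≈ 1720.21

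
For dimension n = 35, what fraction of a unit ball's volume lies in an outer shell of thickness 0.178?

1 - (1-0.178)^35 ≈ 0.998952 ≈ 99.90%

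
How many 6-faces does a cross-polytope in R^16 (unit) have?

An n-cross-polytope has 2^(k+1)·C(n,k+1) k-faces. Here 2^7·C(16,7) = 128·11440 = 1464320.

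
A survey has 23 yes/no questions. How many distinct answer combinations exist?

Each vertex is a binary string of length 23, so there are 2^23 = 8388608.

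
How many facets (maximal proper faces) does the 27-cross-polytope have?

f_26(27-orthoplex) = 2^27 · (27 choose 27) = 134217728.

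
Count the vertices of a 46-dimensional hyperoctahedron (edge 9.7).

An n-cross-polytope has 2n vertices; here n = 46, giving 92.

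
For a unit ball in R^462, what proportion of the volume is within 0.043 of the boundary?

V(inner)/V(outer) = ((1-0.043)/1)^462 ≈ 1.518e-09, so the shell fraction is 0.9999999985.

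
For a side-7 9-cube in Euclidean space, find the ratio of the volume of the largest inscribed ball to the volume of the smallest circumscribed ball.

V_in / V_out = (r_in/r_out)^9 = (1/√9)^9 = 9^(-9/2) ≈ 5.08053e-05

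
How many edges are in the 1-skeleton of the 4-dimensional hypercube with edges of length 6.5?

Number of 1-faces = C(4,1)·2^(4-1) = 4·8 = 32.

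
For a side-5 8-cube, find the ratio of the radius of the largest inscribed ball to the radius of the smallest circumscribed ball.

For an n-cube of any side s, the inradius is s/2 and the circumradius is s√n/2, so the ratio is 1/√8 ≈ 0.353553.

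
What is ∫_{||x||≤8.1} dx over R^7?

Volume = π^{7/2}·(8.1)^7/Γ(9/2) ≈ 1.08087e+07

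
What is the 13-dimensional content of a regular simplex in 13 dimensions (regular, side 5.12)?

V = (5.12^13 / 13!) · √((13+1) / 2^13) ≈ 0.0110306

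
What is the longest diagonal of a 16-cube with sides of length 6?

d = √(6² + 6² + ... + 6²) [16 terms] = √(16·6²) = 6√16 = 24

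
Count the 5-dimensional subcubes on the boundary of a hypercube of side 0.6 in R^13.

Number of 5-faces = C(13,5) · 2^(13-5) = 1287 · 256 = 329472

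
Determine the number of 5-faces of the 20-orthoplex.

Number of 5-faces = 2^(5+1) · C(20,5+1) = 64 · 38760 = 2480640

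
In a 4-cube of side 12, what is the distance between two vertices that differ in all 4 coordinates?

Diagonal = √4 · 12 = 24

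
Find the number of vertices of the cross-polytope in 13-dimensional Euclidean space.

Number of 0-faces = 2^(0+1) · C(13,0+1) = 2 · 13 = 26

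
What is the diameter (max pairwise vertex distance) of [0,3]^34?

The space diagonal of an n-cube of side s is s√n. Here 3·√34 ≈ 17.4929.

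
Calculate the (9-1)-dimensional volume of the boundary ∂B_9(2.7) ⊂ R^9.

The surface area of an n-ball is 2π^(n/2) r^(n-1) / Γ(n/2). For n=9, r=2.7: 83843.7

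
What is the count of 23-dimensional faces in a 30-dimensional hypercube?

f_23(30-cube) = (30 choose 23) · 2^7 = 260582400.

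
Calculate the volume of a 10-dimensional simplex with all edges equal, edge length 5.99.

For a regular n-simplex with edge a, V = (a^n / n!)·√((n+1)/2^n). With a=5.99, n=10: V ≈ 1.69845.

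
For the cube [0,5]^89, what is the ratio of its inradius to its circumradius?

r_in = 5/2 (half the side); r_out = 5√89/2 (half the diagonal). Ratio = 1/√89 ≈ 0.106.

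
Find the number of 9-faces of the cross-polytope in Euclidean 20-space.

f_9(20-orthoplex) = 2^10 · (20 choose 10) = 189190144.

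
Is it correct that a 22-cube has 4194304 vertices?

True. The 22-cube has 2^22 = 4194304 vertices.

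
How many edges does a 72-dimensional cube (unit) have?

An n-cube has n·2^(n-1) edges. With n = 72: 72·2361183241434822606848 = 170005193383307227693056.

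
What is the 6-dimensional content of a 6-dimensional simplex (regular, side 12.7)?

Volume = 12.7^6 · √(7/2^6) / 6! ≈ 1927.3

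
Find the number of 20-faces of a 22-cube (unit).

An n-cube has C(n,k)·2^(n-k) k-faces. Here C(22,20)·2^2 = 231·4 = 924.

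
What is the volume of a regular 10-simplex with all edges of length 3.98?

V_10 = √(11) · 3.98^10 / (10! · 2^(10/2)) ≈ 0.0284849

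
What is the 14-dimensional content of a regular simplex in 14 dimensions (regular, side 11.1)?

V = (11.1^14 / 14!) · √((14+1) / 2^14) ≈ 149.606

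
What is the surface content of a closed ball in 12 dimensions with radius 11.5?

|∂B_12(11.5)| = 952809757913927·π^6/122880 ≈ 7.4546e+12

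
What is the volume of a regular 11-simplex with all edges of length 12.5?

V = (12.5^11 / 11!) · √((11+1) / 2^11) ≈ 2232.44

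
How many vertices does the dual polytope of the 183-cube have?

The 183-dimensional cross-polytope has 2n = 2·183 = 366 vertices.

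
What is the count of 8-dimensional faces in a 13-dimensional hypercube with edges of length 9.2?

An n-cube has C(n,k)·2^(n-k) k-faces. Here C(13,8)·2^5 = 1287·32 = 41184.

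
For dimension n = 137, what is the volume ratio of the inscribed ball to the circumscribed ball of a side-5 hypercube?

The radii are 5/2 and 5√137/2, so the volume ratio is (1/√137)^137 = 137^{-137/2} ≈ 4.31163e-147.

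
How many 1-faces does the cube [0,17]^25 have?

Each of the 2^25 = 33554432 vertices has degree 25; total edges = 25·2^25/2 = 419430400.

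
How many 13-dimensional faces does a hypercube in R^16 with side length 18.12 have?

Choose 13 of 16 axes to span the face (C(16,13) = 560 ways), then fix each of the remaining 3 coordinates at one of its two extreme values (2^3 = 8 ways): 560·8 = 4480.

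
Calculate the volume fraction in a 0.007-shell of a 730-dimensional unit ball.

1 - (1-0.007)^730 ≈ 0.994071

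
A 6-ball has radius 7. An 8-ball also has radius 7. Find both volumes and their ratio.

V_6(7) ≈ 607976. V_8(7) ≈ 2.33977e+07. Ratio V_6/V_8 ≈ 0.02598.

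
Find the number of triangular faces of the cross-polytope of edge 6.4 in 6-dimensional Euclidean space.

Number of 2-faces = 2^(2+1) · C(6,2+1) = 8 · 20 = 160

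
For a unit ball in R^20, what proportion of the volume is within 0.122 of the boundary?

1 - (1-0.122)^20 ≈ 0.925888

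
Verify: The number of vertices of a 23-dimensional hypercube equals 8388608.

True. The 23-cube has 2^23 = 8388608 vertices.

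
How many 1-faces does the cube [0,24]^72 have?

Number of 1-faces = C(72,1)·2^(72-1) = 72·2361183241434822606848 = 170005193383307227693056.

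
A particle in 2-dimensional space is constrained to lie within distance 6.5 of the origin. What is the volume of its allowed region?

V = 169·π/4 ≈ 132.732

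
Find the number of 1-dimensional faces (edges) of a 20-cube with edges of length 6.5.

The 20-cube has n·2^(n-1) = 20·2^19 = 20·524288 = 10485760 edges.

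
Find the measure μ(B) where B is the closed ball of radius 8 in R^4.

The n-ball volume is π^(n/2)·r^n/Γ(n/2+1). With n=4, r=8: V = 2048·π^2 ≈ 20212.9.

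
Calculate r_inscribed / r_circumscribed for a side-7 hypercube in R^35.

For an n-cube of any side s, the inradius is s/2 and the circumradius is s√n/2, so the ratio is 1/√35 ≈ 0.169031.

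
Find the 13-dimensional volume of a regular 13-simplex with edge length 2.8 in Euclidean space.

For a regular n-simplex with edge a, V = (a^n / n!)·√((n+1)/2^n). With a=2.8, n=13: V ≈ 4.31661e-06.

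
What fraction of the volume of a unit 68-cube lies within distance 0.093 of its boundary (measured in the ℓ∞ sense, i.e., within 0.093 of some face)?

1 - (1 - 2·0.093)^68 = 1 - 0.814^68 ≈ 0.9999991635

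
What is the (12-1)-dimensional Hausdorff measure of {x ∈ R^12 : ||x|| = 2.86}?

|∂B_12(2.86)| ≈ 1.67793e+06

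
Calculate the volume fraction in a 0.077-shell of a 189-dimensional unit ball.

V(inner)/V(outer) = ((1-0.077)/1)^189 ≈ 2.649e-07, so the shell fraction is 0.9999997351.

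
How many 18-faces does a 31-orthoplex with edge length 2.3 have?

Each 18-face is the convex hull of 19 vertices, one chosen as ±e_i from each of 19 distinct axes: 2^19·C(31,19) = 73987797811200.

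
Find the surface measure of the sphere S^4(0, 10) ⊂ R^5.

S_5(10) = 2·π^(5/2)·(10)^4 / Γ(5/2) = 80000·π^2/3 ≈ 263189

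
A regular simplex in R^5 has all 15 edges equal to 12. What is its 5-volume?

Volume = 12^5 · √(6/2^5) / 5! ≈ 897.895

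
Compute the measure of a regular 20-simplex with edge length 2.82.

For a regular n-simplex with edge a, V = (a^n / n!)·√((n+1)/2^n). With a=2.82, n=20: V ≈ 1.86066e-12.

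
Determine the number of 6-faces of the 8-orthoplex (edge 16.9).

An n-cross-polytope has 2^(k+1)·C(n,k+1) k-faces. Here 2^7·C(8,7) = 128·8 = 1024.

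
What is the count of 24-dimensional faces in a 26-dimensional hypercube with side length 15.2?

An n-cube has C(n,k)·2^(n-k) k-faces. Here C(26,24)·2^2 = 325·4 = 1300.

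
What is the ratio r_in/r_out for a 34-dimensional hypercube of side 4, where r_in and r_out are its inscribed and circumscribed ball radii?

r_in = 4/2 (half the side); r_out = 4√34/2 (half the diagonal). Ratio = 1/√34 ≈ 0.171499.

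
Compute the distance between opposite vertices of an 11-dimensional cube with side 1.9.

The space diagonal of an n-cube of side s is s√n. Here 1.9·√11 ≈ 6.30159.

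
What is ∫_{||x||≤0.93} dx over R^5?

Volume = π^{5/2}·(0.93)^5/Γ(7/2) ≈ 3.66196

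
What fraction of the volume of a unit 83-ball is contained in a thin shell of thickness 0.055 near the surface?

V(inner)/V(outer) = ((1-0.055)/1)^83 ≈ 0.009138, so the shell fraction is 0.990862.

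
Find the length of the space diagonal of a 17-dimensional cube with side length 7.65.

||(7.65,7.65,...,7.65)|| = √(17)·7.65 ≈ 31.5418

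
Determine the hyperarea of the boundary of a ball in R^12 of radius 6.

|∂B_12(6)| = 30233088·π^6/5 ≈ 5.81315e+09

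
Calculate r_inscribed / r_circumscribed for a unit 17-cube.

r_in / r_out = (1/2) / (1√17/2) = 1/√17 ≈ 0.242536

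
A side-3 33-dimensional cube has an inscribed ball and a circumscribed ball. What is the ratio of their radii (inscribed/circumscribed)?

For an n-cube of any side s, the inradius is s/2 and the circumradius is s√n/2, so the ratio is 1/√33 ≈ 0.174078.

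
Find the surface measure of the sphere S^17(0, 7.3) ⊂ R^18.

S = n·V_n(r)/r = 18·V_18(7.3)/7.3 (volume-to-surface relation), giving 7.02016e+14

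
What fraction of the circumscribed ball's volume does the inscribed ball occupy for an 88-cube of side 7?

V_in/V_out = n^(-n/2) = 88^(-88/2) ≈ 2.7718e-86.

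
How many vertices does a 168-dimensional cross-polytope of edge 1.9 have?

The 168-dimensional cross-polytope has 2n = 2·168 = 336 vertices.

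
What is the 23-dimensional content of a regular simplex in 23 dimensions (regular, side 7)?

V = (7^23 / 23!) · √((23+1) / 2^23) ≈ 1.79069e-06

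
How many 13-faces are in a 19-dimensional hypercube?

An n-cube has C(n,k)·2^(n-k) k-faces. Here C(19,13)·2^6 = 27132·64 = 1736448.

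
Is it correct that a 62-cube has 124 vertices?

False. The 62-cube has 2^62 = 4611686018427387904 vertices.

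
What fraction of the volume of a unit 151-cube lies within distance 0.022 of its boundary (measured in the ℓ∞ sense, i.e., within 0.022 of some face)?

The inner cube has side 1-2·0.022 = 0.956 and volume (0.956)^151 ≈ 0.00112, so the shell holds 0.99888 of the volume.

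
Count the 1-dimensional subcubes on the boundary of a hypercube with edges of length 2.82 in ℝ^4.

An n-cube has C(n,k)·2^(n-k) k-faces. Here C(4,1)·2^3 = 4·8 = 32.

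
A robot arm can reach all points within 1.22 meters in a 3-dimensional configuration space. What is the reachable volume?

The n-ball volume is π^(n/2)·r^n/Γ(n/2+1). With n=3, r=1.22: V ≈ 7.60621.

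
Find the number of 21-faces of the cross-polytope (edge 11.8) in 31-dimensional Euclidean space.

An n-cross-polytope has 2^(k+1)·C(n,k+1) k-faces. Here 2^22·C(31,22) = 4194304·20160075 = 84557483212800.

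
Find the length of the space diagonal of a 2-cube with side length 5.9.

||(5.9,5.9,...,5.9)|| = √(2)·5.9 ≈ 8.34386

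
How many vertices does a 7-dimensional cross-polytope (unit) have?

The 7-dimensional cross-polytope has 2n = 2·7 = 14 vertices.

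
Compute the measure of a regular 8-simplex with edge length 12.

V = (12^8 / 8!) · √((8+1) / 2^8) ≈ 1999.54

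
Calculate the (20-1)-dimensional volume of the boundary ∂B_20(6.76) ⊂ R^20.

The surface area of an n-ball is 2π^(n/2) r^(n-1) / Γ(n/2). For n=20, r=6.76: 3.03217e+15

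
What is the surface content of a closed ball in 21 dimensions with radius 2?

S_21(2) = 2·π^(21/2)·(2)^20 / Γ(21/2) = 2147483648·π^10/654729075 ≈ 307162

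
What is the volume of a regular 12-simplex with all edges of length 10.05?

Volume = 10.05^12 · √(13/2^12) / 12! ≈ 124.867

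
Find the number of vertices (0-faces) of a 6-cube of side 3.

Choose 0 of 6 axes to span the face (C(6,0) = 1 way), then fix each of the remaining 6 coordinates at one of its two extreme values (2^6 = 64 ways): 1·64 = 64.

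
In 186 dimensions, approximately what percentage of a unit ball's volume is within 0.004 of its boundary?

1 - (1-0.004)^186 ≈ 0.525499 ≈ 52.55%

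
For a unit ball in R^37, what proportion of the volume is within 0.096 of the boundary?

Shell fraction = 1 - (1-0.096)^37 ≈ 0.976109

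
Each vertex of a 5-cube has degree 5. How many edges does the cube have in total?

The 5-cube has n·2^(n-1) = 5·2^4 = 5·16 = 80 edges.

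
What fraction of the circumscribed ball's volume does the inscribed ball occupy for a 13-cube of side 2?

Volume scales as r^n, and r_in/r_out = 1/√13, giving (1/√13)^13 ≈ 5.74603e-08.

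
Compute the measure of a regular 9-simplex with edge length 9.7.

V_9 = √(10) · 9.7^9 / (9! · 2^(9/2)) ≈ 292.784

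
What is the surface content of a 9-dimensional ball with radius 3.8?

|∂B_9(3.8)| ≈ 1.29071e+06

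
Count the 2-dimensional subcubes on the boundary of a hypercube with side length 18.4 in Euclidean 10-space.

An n-cube has C(n,k)·2^(n-k) k-faces. Here C(10,2)·2^8 = 45·256 = 11520.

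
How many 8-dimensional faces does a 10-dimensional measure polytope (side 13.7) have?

An n-cube has C(n,k)·2^(n-k) k-faces. Here C(10,8)·2^2 = 45·4 = 180.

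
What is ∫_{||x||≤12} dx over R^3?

V = 2304·π ≈ 7238.23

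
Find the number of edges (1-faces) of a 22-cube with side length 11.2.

f_1(22-cube) = (22 choose 1) · 2^21 = 46137344.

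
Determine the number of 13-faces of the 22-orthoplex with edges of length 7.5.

f_13(22-orthoplex) = 2^14 · (22 choose 14) = 5239111680.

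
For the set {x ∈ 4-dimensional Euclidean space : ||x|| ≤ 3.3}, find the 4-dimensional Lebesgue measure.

Volume = π^{4/2}·(3.3)^4/Γ(3) ≈ 585.229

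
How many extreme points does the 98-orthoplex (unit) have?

The 98-dimensional cross-polytope has 2n = 2·98 = 196 vertices.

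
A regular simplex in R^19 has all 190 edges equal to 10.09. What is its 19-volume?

V = (10.09^19 / 19!) · √((19+1) / 2^19) ≈ 0.60196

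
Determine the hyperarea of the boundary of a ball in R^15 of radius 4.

The surface area of an n-ball is 2π^(n/2) r^(n-1) / Γ(n/2). For n=15, r=4: 68719476736·π^7/135135 ≈ 1.53589e+09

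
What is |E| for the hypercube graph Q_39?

Number of 1-faces = C(39,1)·2^(39-1) = 39·274877906944 = 10720238370816.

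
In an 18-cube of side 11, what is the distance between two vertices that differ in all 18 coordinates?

The space diagonal of an n-cube of side s is s√n. Here 11·√18 ≈ 46.669.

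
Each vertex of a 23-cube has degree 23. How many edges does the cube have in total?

Number of 1-faces = C(23,1)·2^(23-1) = 23·4194304 = 96468992.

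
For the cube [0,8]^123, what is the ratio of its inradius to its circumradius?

Ratio = (s/2)/(s√123/2) = 123^(-1/2) ≈ 0.090167.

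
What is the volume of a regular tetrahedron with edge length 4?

Volume = (√2/12) · 4³ = 7.54247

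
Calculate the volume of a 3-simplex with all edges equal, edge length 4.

Volume = (√2/12) · 4³ = 7.54247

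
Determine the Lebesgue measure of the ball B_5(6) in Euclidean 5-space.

Volume = π^{5/2}·(6)^5/Γ(7/2) = 20736·π^2/5 ≈ 40931.2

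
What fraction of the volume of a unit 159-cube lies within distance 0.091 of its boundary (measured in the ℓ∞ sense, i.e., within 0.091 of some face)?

The inner cube has side 1-2·0.091 = 0.818 and volume (0.818)^159 ≈ 1.342e-14, so the shell holds 1 - 1.342e-14 of the volume.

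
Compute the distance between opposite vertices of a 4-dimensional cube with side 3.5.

||(3.5,3.5,...,3.5)|| = √(4)·3.5 = 7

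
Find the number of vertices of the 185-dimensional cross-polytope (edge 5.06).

An n-cross-polytope has 2n vertices; here n = 185, giving 370.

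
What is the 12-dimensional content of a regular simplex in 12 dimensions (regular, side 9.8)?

V_12 = √(13) · 9.8^12 / (12! · 2^(12/2)) ≈ 92.2928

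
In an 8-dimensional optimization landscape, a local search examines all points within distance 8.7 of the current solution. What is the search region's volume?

V_8(8.7) = π^(8/2) · (8.7)^8 / Γ(8/2 + 1) ≈ 1.33212e+08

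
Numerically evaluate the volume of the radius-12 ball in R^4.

V_4(12) = π^(4/2) · (12)^4 / Γ(4/2 + 1) = 10368·π^2 ≈ 102328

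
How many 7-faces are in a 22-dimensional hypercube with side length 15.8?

Choose 7 of 22 axes to span the face (C(22,7) = 170544 ways), then fix each of the remaining 15 coordinates at one of its two extreme values (2^15 = 32768 ways): 170544·32768 = 5588385792.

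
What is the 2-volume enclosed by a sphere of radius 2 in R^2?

The n-ball volume is π^(n/2)·r^n/Γ(n/2+1). With n=2, r=2: V = 4·π ≈ 12.5664.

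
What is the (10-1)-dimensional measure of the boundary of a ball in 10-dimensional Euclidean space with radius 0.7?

S_10(0.7) = 2·π^(10/2)·(0.7)^9 / Γ(10/2) ≈ 1.02908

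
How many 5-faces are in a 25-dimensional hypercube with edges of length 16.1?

f_5(25-cube) = (25 choose 5) · 2^20 = 55710842880.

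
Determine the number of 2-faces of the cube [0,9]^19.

f_2(19-cube) = (19 choose 2) · 2^17 = 22413312.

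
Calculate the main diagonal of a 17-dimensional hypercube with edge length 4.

The space diagonal of an n-cube of side s is s√n. Here 4·√17 ≈ 16.4924.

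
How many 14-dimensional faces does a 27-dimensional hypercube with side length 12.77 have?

Choose 14 of 27 axes to span the face (C(27,14) = 20058300 ways), then fix each of the remaining 13 coordinates at one of its two extreme values (2^13 = 8192 ways): 20058300·8192 = 164317593600.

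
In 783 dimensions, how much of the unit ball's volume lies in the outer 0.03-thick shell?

V(inner)/V(outer) = ((1-0.03)/1)^783 ≈ 4.388e-11, so the shell fraction is 1 - 4.388e-11.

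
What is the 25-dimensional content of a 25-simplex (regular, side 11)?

For a regular n-simplex with edge a, V = (a^n / n!)·√((n+1)/2^n). With a=11, n=25: V ≈ 0.0061487.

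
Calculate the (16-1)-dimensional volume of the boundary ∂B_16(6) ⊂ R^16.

S = n·V_n(r)/r = 16·V_16(6)/6 (volume-to-surface relation), giving 6530347008·π^8/35 ≈ 1.77038e+12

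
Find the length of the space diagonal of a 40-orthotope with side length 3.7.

The space diagonal of an n-cube of side s is s√n. Here 3.7·√40 ≈ 23.4009.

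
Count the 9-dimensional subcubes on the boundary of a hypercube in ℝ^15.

Number of 9-faces = C(15,9) · 2^(15-9) = 5005 · 64 = 320320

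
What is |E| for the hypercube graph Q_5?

Each of the 2^5 = 32 vertices has degree 5; total edges = 5·2^5/2 = 80.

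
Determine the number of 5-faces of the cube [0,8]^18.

Number of 5-faces = C(18,5) · 2^(18-5) = 8568 · 8192 = 70189056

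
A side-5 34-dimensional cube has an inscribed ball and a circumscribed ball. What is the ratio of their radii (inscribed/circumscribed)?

For an n-cube of any side s, the inradius is s/2 and the circumradius is s√n/2, so the ratio is 1/√34 ≈ 0.171499.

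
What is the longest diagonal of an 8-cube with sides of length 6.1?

Diagonal = √8 · 6.1 ≈ 17.2534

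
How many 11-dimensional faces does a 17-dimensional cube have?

Choose 11 of 17 axes to span the face (C(17,11) = 12376 ways), then fix each of the remaining 6 coordinates at one of its two extreme values (2^6 = 64 ways): 12376·64 = 792064.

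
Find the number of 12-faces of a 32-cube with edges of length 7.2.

Number of 12-faces = C(32,12) · 2^(32-12) = 225792840 · 1048576 = 236760952995840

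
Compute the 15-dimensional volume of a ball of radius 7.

The n-ball volume is π^(n/2)·r^n/Γ(n/2+1). With n=15, r=7: V = 173625106649344·π^7/289575 ≈ 1.81093e+12.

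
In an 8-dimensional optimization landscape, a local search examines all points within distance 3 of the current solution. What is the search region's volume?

Volume = π^{8/2}·(3)^8/Γ(5) = 2187·π^4/8 ≈ 26629.2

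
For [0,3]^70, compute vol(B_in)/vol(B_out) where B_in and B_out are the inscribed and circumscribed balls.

The radii are 3/2 and 3√70/2, so the volume ratio is (1/√70)^70 = 70^{-70/2} ≈ 2.63979e-65.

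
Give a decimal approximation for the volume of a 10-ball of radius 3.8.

V_10(3.8) = π^(10/2) · (3.8)^10 / Γ(10/2 + 1) ≈ 1.60105e+06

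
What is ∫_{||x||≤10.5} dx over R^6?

V_6(10.5) = π^(6/2) · (10.5)^6 / Γ(6/2 + 1) = 28588707·π^3/128 ≈ 6.92523e+06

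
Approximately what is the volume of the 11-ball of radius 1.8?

Volume = π^{11/2}·(1.8)^11/Γ(13/2) ≈ 1210.88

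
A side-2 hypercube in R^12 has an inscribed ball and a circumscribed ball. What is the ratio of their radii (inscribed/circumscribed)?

r_in / r_out = (2/2) / (2√12/2) = 1/√12 ≈ 0.288675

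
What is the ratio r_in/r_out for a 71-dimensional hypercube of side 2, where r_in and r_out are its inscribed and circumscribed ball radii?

Ratio = (s/2)/(s√71/2) = 71^(-1/2) ≈ 0.118678.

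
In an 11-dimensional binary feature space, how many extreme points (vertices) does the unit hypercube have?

Number of vertices = 2^11 = 2048.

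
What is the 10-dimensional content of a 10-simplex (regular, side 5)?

For a regular n-simplex with edge a, V = (a^n / n!)·√((n+1)/2^n). With a=5, n=10: V ≈ 0.278922.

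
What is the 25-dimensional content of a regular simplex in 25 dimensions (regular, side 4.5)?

V = (4.5^25 / 25!) · √((25+1) / 2^25) ≈ 1.21417e-12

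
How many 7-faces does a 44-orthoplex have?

Number of 7-faces = 2^(7+1) · C(44,7+1) = 256 · 177232627 = 45371552512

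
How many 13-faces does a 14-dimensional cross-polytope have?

Number of 13-faces = 2^(13+1) · C(14,13+1) = 16384 · 1 = 16384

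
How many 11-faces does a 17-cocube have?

Each 11-face is the convex hull of 12 vertices, one chosen as ±e_i from each of 12 distinct axes: 2^12·C(17,12) = 25346048.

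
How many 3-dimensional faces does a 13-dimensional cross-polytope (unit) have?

Number of 3-faces = 2^(3+1) · C(13,3+1) = 16 · 715 = 11440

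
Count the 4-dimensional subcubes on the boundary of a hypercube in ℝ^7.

Choose 4 of 7 axes to span the face (C(7,4) = 35 ways), then fix each of the remaining 3 coordinates at one of its two extreme values (2^3 = 8 ways): 35·8 = 280.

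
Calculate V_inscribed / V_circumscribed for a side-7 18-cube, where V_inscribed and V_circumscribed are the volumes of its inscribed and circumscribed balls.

V_in / V_out = (r_in/r_out)^18 = (1/√18)^18 = 18^(-18/2) ≈ 5.04136e-12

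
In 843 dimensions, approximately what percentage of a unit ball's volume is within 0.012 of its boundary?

1 - (1-0.012)^843 ≈ 0.999962 ≈ 99.996197%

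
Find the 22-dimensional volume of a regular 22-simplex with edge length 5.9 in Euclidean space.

For a regular n-simplex with edge a, V = (a^n / n!)·√((n+1)/2^n). With a=5.9, n=22: V ≈ 1.89457e-07.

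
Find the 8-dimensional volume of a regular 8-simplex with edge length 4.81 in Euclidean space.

V_8 = √(9) · 4.81^8 / (8! · 2^(8/2)) ≈ 1.33242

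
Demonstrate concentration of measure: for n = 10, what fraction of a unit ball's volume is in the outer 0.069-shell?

1 - (1-0.069)^10 ≈ 0.510788 ≈ 51.08%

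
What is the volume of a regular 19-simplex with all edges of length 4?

V = (4^19 / 19!) · √((19+1) / 2^19) ≈ 1.39565e-08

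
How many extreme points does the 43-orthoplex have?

An n-cross-polytope has 2n vertices; here n = 43, giving 86.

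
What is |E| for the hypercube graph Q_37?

An n-cube has n·2^(n-1) edges. With n = 37: 37·68719476736 = 2542620639232.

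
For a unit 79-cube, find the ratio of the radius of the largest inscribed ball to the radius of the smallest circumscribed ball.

Ratio = (s/2)/(s√79/2) = 79^(-1/2) ≈ 0.112509.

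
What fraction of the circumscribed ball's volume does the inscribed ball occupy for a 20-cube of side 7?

The radii are 7/2 and 7√20/2, so the volume ratio is (1/√20)^20 = 20^{-20/2} ≈ 9.76562e-14.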